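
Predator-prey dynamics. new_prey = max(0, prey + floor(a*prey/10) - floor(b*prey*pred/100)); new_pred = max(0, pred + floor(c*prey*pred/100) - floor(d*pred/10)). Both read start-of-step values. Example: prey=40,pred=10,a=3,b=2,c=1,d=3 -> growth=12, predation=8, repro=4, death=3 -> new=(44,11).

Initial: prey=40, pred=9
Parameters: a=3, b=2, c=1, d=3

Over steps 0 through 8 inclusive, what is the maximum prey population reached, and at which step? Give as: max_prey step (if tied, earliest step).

Answer: 55 4

Derivation:
Step 1: prey: 40+12-7=45; pred: 9+3-2=10
Step 2: prey: 45+13-9=49; pred: 10+4-3=11
Step 3: prey: 49+14-10=53; pred: 11+5-3=13
Step 4: prey: 53+15-13=55; pred: 13+6-3=16
Step 5: prey: 55+16-17=54; pred: 16+8-4=20
Step 6: prey: 54+16-21=49; pred: 20+10-6=24
Step 7: prey: 49+14-23=40; pred: 24+11-7=28
Step 8: prey: 40+12-22=30; pred: 28+11-8=31
Max prey = 55 at step 4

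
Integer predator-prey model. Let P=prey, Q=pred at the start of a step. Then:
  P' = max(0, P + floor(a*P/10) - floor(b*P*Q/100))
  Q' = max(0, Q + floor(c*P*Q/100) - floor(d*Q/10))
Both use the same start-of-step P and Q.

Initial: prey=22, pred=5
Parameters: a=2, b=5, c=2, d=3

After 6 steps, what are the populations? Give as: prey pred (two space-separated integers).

Answer: 11 6

Derivation:
Step 1: prey: 22+4-5=21; pred: 5+2-1=6
Step 2: prey: 21+4-6=19; pred: 6+2-1=7
Step 3: prey: 19+3-6=16; pred: 7+2-2=7
Step 4: prey: 16+3-5=14; pred: 7+2-2=7
Step 5: prey: 14+2-4=12; pred: 7+1-2=6
Step 6: prey: 12+2-3=11; pred: 6+1-1=6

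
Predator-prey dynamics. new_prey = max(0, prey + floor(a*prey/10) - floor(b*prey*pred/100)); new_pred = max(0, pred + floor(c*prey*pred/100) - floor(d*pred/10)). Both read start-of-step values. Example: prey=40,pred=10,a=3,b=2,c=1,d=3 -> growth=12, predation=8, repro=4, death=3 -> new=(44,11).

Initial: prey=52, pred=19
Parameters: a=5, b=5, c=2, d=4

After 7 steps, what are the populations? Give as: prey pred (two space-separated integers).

Answer: 0 4

Derivation:
Step 1: prey: 52+26-49=29; pred: 19+19-7=31
Step 2: prey: 29+14-44=0; pred: 31+17-12=36
Step 3: prey: 0+0-0=0; pred: 36+0-14=22
Step 4: prey: 0+0-0=0; pred: 22+0-8=14
Step 5: prey: 0+0-0=0; pred: 14+0-5=9
Step 6: prey: 0+0-0=0; pred: 9+0-3=6
Step 7: prey: 0+0-0=0; pred: 6+0-2=4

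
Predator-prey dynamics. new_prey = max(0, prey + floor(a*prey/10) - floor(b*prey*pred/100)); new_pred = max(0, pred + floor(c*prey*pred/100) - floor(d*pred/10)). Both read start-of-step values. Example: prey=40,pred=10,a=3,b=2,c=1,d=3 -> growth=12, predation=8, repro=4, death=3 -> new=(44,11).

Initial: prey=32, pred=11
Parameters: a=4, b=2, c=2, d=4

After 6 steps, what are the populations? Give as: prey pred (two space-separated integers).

Answer: 8 54

Derivation:
Step 1: prey: 32+12-7=37; pred: 11+7-4=14
Step 2: prey: 37+14-10=41; pred: 14+10-5=19
Step 3: prey: 41+16-15=42; pred: 19+15-7=27
Step 4: prey: 42+16-22=36; pred: 27+22-10=39
Step 5: prey: 36+14-28=22; pred: 39+28-15=52
Step 6: prey: 22+8-22=8; pred: 52+22-20=54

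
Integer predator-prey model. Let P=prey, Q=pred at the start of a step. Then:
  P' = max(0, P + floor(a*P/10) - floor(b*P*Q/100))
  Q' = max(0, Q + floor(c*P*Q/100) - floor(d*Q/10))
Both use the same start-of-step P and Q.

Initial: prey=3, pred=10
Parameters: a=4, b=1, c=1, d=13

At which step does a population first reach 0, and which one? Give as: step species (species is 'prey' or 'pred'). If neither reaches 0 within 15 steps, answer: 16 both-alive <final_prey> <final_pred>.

Answer: 1 pred

Derivation:
Step 1: prey: 3+1-0=4; pred: 10+0-13=0
First extinction: pred at step 1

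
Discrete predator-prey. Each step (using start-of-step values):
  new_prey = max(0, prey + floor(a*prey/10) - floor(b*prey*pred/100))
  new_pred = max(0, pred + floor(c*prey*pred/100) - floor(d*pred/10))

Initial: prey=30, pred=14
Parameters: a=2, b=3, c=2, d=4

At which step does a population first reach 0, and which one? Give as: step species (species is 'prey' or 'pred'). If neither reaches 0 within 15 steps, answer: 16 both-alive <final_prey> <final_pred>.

Step 1: prey: 30+6-12=24; pred: 14+8-5=17
Step 2: prey: 24+4-12=16; pred: 17+8-6=19
Step 3: prey: 16+3-9=10; pred: 19+6-7=18
Step 4: prey: 10+2-5=7; pred: 18+3-7=14
Step 5: prey: 7+1-2=6; pred: 14+1-5=10
Step 6: prey: 6+1-1=6; pred: 10+1-4=7
Step 7: prey: 6+1-1=6; pred: 7+0-2=5
Step 8: prey: 6+1-0=7; pred: 5+0-2=3
Step 9: prey: 7+1-0=8; pred: 3+0-1=2
Step 10: prey: 8+1-0=9; pred: 2+0-0=2
Step 11: prey: 9+1-0=10; pred: 2+0-0=2
Step 12: prey: 10+2-0=12; pred: 2+0-0=2
Step 13: prey: 12+2-0=14; pred: 2+0-0=2
Step 14: prey: 14+2-0=16; pred: 2+0-0=2
Step 15: prey: 16+3-0=19; pred: 2+0-0=2
No extinction within 15 steps

Answer: 16 both-alive 19 2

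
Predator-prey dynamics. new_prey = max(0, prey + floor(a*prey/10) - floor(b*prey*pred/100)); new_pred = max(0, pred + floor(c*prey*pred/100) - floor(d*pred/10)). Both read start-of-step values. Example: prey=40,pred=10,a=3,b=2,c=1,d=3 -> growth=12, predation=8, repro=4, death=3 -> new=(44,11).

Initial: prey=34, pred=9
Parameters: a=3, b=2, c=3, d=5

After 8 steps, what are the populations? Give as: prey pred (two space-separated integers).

Step 1: prey: 34+10-6=38; pred: 9+9-4=14
Step 2: prey: 38+11-10=39; pred: 14+15-7=22
Step 3: prey: 39+11-17=33; pred: 22+25-11=36
Step 4: prey: 33+9-23=19; pred: 36+35-18=53
Step 5: prey: 19+5-20=4; pred: 53+30-26=57
Step 6: prey: 4+1-4=1; pred: 57+6-28=35
Step 7: prey: 1+0-0=1; pred: 35+1-17=19
Step 8: prey: 1+0-0=1; pred: 19+0-9=10

Answer: 1 10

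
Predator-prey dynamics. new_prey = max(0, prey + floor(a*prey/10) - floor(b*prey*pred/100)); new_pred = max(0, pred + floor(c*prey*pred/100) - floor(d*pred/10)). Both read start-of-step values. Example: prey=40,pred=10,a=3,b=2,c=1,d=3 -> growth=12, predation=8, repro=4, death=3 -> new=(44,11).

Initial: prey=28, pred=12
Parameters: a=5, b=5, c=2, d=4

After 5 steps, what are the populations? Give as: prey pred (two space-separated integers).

Answer: 8 11

Derivation:
Step 1: prey: 28+14-16=26; pred: 12+6-4=14
Step 2: prey: 26+13-18=21; pred: 14+7-5=16
Step 3: prey: 21+10-16=15; pred: 16+6-6=16
Step 4: prey: 15+7-12=10; pred: 16+4-6=14
Step 5: prey: 10+5-7=8; pred: 14+2-5=11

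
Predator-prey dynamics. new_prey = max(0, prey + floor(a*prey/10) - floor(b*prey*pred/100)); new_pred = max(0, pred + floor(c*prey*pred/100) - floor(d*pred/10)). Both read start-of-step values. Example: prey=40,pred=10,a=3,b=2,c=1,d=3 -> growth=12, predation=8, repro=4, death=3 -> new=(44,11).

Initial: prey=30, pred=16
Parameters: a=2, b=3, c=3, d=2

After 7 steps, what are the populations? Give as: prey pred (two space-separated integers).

Step 1: prey: 30+6-14=22; pred: 16+14-3=27
Step 2: prey: 22+4-17=9; pred: 27+17-5=39
Step 3: prey: 9+1-10=0; pred: 39+10-7=42
Step 4: prey: 0+0-0=0; pred: 42+0-8=34
Step 5: prey: 0+0-0=0; pred: 34+0-6=28
Step 6: prey: 0+0-0=0; pred: 28+0-5=23
Step 7: prey: 0+0-0=0; pred: 23+0-4=19

Answer: 0 19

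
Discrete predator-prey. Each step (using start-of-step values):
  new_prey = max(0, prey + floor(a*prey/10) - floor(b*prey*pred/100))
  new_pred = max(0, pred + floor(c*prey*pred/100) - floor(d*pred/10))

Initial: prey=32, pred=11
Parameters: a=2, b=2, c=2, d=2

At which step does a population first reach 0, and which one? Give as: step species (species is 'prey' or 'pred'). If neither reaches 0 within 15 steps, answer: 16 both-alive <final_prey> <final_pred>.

Step 1: prey: 32+6-7=31; pred: 11+7-2=16
Step 2: prey: 31+6-9=28; pred: 16+9-3=22
Step 3: prey: 28+5-12=21; pred: 22+12-4=30
Step 4: prey: 21+4-12=13; pred: 30+12-6=36
Step 5: prey: 13+2-9=6; pred: 36+9-7=38
Step 6: prey: 6+1-4=3; pred: 38+4-7=35
Step 7: prey: 3+0-2=1; pred: 35+2-7=30
Step 8: prey: 1+0-0=1; pred: 30+0-6=24
Step 9: prey: 1+0-0=1; pred: 24+0-4=20
Step 10: prey: 1+0-0=1; pred: 20+0-4=16
Step 11: prey: 1+0-0=1; pred: 16+0-3=13
Step 12: prey: 1+0-0=1; pred: 13+0-2=11
Step 13: prey: 1+0-0=1; pred: 11+0-2=9
Step 14: prey: 1+0-0=1; pred: 9+0-1=8
Step 15: prey: 1+0-0=1; pred: 8+0-1=7
No extinction within 15 steps

Answer: 16 both-alive 1 7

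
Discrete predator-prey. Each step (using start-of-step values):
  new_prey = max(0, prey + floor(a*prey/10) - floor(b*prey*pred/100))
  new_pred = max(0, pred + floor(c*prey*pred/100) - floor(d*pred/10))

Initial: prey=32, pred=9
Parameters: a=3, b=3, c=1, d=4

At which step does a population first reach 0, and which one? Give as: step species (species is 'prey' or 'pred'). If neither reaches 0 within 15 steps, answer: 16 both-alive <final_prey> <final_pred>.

Answer: 16 both-alive 27 13

Derivation:
Step 1: prey: 32+9-8=33; pred: 9+2-3=8
Step 2: prey: 33+9-7=35; pred: 8+2-3=7
Step 3: prey: 35+10-7=38; pred: 7+2-2=7
Step 4: prey: 38+11-7=42; pred: 7+2-2=7
Step 5: prey: 42+12-8=46; pred: 7+2-2=7
Step 6: prey: 46+13-9=50; pred: 7+3-2=8
Step 7: prey: 50+15-12=53; pred: 8+4-3=9
Step 8: prey: 53+15-14=54; pred: 9+4-3=10
Step 9: prey: 54+16-16=54; pred: 10+5-4=11
Step 10: prey: 54+16-17=53; pred: 11+5-4=12
Step 11: prey: 53+15-19=49; pred: 12+6-4=14
Step 12: prey: 49+14-20=43; pred: 14+6-5=15
Step 13: prey: 43+12-19=36; pred: 15+6-6=15
Step 14: prey: 36+10-16=30; pred: 15+5-6=14
Step 15: prey: 30+9-12=27; pred: 14+4-5=13
No extinction within 15 steps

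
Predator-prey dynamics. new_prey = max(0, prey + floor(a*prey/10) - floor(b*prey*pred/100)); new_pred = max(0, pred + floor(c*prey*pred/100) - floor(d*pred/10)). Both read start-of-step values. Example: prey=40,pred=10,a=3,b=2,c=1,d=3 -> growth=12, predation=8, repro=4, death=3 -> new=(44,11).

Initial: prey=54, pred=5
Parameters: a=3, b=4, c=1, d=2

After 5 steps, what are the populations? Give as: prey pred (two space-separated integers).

Answer: 32 22

Derivation:
Step 1: prey: 54+16-10=60; pred: 5+2-1=6
Step 2: prey: 60+18-14=64; pred: 6+3-1=8
Step 3: prey: 64+19-20=63; pred: 8+5-1=12
Step 4: prey: 63+18-30=51; pred: 12+7-2=17
Step 5: prey: 51+15-34=32; pred: 17+8-3=22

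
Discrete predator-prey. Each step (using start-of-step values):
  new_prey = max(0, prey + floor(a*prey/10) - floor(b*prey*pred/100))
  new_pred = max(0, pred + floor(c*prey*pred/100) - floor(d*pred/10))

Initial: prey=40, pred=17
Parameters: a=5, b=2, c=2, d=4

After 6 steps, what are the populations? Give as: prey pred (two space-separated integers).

Answer: 0 41

Derivation:
Step 1: prey: 40+20-13=47; pred: 17+13-6=24
Step 2: prey: 47+23-22=48; pred: 24+22-9=37
Step 3: prey: 48+24-35=37; pred: 37+35-14=58
Step 4: prey: 37+18-42=13; pred: 58+42-23=77
Step 5: prey: 13+6-20=0; pred: 77+20-30=67
Step 6: prey: 0+0-0=0; pred: 67+0-26=41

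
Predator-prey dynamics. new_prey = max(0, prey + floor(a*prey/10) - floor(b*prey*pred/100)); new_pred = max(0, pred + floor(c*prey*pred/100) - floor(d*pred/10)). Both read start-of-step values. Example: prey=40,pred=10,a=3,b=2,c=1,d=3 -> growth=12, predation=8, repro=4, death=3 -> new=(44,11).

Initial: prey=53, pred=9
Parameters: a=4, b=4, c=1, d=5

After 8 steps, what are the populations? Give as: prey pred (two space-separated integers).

Step 1: prey: 53+21-19=55; pred: 9+4-4=9
Step 2: prey: 55+22-19=58; pred: 9+4-4=9
Step 3: prey: 58+23-20=61; pred: 9+5-4=10
Step 4: prey: 61+24-24=61; pred: 10+6-5=11
Step 5: prey: 61+24-26=59; pred: 11+6-5=12
Step 6: prey: 59+23-28=54; pred: 12+7-6=13
Step 7: prey: 54+21-28=47; pred: 13+7-6=14
Step 8: prey: 47+18-26=39; pred: 14+6-7=13

Answer: 39 13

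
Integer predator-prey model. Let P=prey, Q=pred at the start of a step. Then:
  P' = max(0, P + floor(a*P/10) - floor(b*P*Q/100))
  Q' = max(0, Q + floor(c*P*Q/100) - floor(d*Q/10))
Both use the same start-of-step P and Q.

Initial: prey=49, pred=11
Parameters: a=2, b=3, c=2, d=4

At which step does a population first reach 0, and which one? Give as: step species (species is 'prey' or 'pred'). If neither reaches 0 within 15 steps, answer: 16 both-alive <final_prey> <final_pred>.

Answer: 16 both-alive 1 2

Derivation:
Step 1: prey: 49+9-16=42; pred: 11+10-4=17
Step 2: prey: 42+8-21=29; pred: 17+14-6=25
Step 3: prey: 29+5-21=13; pred: 25+14-10=29
Step 4: prey: 13+2-11=4; pred: 29+7-11=25
Step 5: prey: 4+0-3=1; pred: 25+2-10=17
Step 6: prey: 1+0-0=1; pred: 17+0-6=11
Step 7: prey: 1+0-0=1; pred: 11+0-4=7
Step 8: prey: 1+0-0=1; pred: 7+0-2=5
Step 9: prey: 1+0-0=1; pred: 5+0-2=3
Step 10: prey: 1+0-0=1; pred: 3+0-1=2
Step 11: prey: 1+0-0=1; pred: 2+0-0=2
Steps 12-15: state stable at prey=1, pred=2 (no change)
No extinction within 15 steps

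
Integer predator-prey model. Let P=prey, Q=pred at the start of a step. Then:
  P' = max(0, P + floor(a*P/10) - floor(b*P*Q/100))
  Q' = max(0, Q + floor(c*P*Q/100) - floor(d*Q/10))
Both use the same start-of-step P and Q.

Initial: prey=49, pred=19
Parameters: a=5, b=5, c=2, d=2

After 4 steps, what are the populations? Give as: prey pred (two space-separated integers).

Answer: 0 30

Derivation:
Step 1: prey: 49+24-46=27; pred: 19+18-3=34
Step 2: prey: 27+13-45=0; pred: 34+18-6=46
Step 3: prey: 0+0-0=0; pred: 46+0-9=37
Step 4: prey: 0+0-0=0; pred: 37+0-7=30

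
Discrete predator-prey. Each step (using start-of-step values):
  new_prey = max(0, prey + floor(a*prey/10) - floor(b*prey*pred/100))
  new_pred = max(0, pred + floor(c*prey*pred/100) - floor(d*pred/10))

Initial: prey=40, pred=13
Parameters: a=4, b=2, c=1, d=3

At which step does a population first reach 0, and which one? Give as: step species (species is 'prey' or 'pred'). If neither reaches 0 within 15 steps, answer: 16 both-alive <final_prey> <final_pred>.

Answer: 16 both-alive 8 7

Derivation:
Step 1: prey: 40+16-10=46; pred: 13+5-3=15
Step 2: prey: 46+18-13=51; pred: 15+6-4=17
Step 3: prey: 51+20-17=54; pred: 17+8-5=20
Step 4: prey: 54+21-21=54; pred: 20+10-6=24
Step 5: prey: 54+21-25=50; pred: 24+12-7=29
Step 6: prey: 50+20-29=41; pred: 29+14-8=35
Step 7: prey: 41+16-28=29; pred: 35+14-10=39
Step 8: prey: 29+11-22=18; pred: 39+11-11=39
Step 9: prey: 18+7-14=11; pred: 39+7-11=35
Step 10: prey: 11+4-7=8; pred: 35+3-10=28
Step 11: prey: 8+3-4=7; pred: 28+2-8=22
Step 12: prey: 7+2-3=6; pred: 22+1-6=17
Step 13: prey: 6+2-2=6; pred: 17+1-5=13
Step 14: prey: 6+2-1=7; pred: 13+0-3=10
Step 15: prey: 7+2-1=8; pred: 10+0-3=7
No extinction within 15 steps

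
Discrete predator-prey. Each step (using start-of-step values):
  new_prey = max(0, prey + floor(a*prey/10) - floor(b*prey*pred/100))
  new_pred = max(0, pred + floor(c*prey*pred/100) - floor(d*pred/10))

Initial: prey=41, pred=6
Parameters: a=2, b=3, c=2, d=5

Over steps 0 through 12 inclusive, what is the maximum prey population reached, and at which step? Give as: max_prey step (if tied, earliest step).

Answer: 42 1

Derivation:
Step 1: prey: 41+8-7=42; pred: 6+4-3=7
Step 2: prey: 42+8-8=42; pred: 7+5-3=9
Step 3: prey: 42+8-11=39; pred: 9+7-4=12
Step 4: prey: 39+7-14=32; pred: 12+9-6=15
Step 5: prey: 32+6-14=24; pred: 15+9-7=17
Step 6: prey: 24+4-12=16; pred: 17+8-8=17
Step 7: prey: 16+3-8=11; pred: 17+5-8=14
Step 8: prey: 11+2-4=9; pred: 14+3-7=10
Step 9: prey: 9+1-2=8; pred: 10+1-5=6
Step 10: prey: 8+1-1=8; pred: 6+0-3=3
Step 11: prey: 8+1-0=9; pred: 3+0-1=2
Step 12: prey: 9+1-0=10; pred: 2+0-1=1
Max prey = 42 at step 1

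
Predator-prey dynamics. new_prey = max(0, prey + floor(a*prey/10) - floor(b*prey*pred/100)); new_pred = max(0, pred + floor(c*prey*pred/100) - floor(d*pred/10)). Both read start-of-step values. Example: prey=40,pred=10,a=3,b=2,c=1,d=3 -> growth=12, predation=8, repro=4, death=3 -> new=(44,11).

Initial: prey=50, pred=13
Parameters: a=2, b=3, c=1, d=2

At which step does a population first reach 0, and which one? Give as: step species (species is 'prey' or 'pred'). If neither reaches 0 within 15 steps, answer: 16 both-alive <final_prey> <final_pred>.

Step 1: prey: 50+10-19=41; pred: 13+6-2=17
Step 2: prey: 41+8-20=29; pred: 17+6-3=20
Step 3: prey: 29+5-17=17; pred: 20+5-4=21
Step 4: prey: 17+3-10=10; pred: 21+3-4=20
Step 5: prey: 10+2-6=6; pred: 20+2-4=18
Step 6: prey: 6+1-3=4; pred: 18+1-3=16
Step 7: prey: 4+0-1=3; pred: 16+0-3=13
Step 8: prey: 3+0-1=2; pred: 13+0-2=11
Step 9: prey: 2+0-0=2; pred: 11+0-2=9
Step 10: prey: 2+0-0=2; pred: 9+0-1=8
Step 11: prey: 2+0-0=2; pred: 8+0-1=7
Step 12: prey: 2+0-0=2; pred: 7+0-1=6
Step 13: prey: 2+0-0=2; pred: 6+0-1=5
Step 14: prey: 2+0-0=2; pred: 5+0-1=4
Step 15: prey: 2+0-0=2; pred: 4+0-0=4
No extinction within 15 steps

Answer: 16 both-alive 2 4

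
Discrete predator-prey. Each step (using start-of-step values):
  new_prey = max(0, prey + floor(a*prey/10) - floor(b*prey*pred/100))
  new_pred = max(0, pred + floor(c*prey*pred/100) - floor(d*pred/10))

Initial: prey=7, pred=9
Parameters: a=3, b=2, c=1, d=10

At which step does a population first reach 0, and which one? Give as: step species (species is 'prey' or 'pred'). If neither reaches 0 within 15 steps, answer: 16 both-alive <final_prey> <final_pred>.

Step 1: prey: 7+2-1=8; pred: 9+0-9=0
First extinction: pred at step 1

Answer: 1 pred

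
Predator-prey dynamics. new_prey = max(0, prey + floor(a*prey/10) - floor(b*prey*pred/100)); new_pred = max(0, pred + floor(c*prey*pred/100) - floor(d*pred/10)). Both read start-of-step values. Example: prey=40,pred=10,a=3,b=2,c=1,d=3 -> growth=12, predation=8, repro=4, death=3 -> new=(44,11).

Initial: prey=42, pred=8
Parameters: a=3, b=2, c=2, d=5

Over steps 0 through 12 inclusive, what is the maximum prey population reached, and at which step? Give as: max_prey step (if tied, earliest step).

Step 1: prey: 42+12-6=48; pred: 8+6-4=10
Step 2: prey: 48+14-9=53; pred: 10+9-5=14
Step 3: prey: 53+15-14=54; pred: 14+14-7=21
Step 4: prey: 54+16-22=48; pred: 21+22-10=33
Step 5: prey: 48+14-31=31; pred: 33+31-16=48
Step 6: prey: 31+9-29=11; pred: 48+29-24=53
Step 7: prey: 11+3-11=3; pred: 53+11-26=38
Step 8: prey: 3+0-2=1; pred: 38+2-19=21
Step 9: prey: 1+0-0=1; pred: 21+0-10=11
Step 10: prey: 1+0-0=1; pred: 11+0-5=6
Step 11: prey: 1+0-0=1; pred: 6+0-3=3
Step 12: prey: 1+0-0=1; pred: 3+0-1=2
Max prey = 54 at step 3

Answer: 54 3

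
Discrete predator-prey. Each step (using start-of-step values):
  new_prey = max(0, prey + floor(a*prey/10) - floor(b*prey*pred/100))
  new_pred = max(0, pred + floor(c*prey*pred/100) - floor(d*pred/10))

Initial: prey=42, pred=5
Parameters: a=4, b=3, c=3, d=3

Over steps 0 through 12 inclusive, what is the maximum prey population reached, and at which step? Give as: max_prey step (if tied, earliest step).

Step 1: prey: 42+16-6=52; pred: 5+6-1=10
Step 2: prey: 52+20-15=57; pred: 10+15-3=22
Step 3: prey: 57+22-37=42; pred: 22+37-6=53
Step 4: prey: 42+16-66=0; pred: 53+66-15=104
Step 5: prey: 0+0-0=0; pred: 104+0-31=73
Step 6: prey: 0+0-0=0; pred: 73+0-21=52
Step 7: prey: 0+0-0=0; pred: 52+0-15=37
Step 8: prey: 0+0-0=0; pred: 37+0-11=26
Step 9: prey: 0+0-0=0; pred: 26+0-7=19
Step 10: prey: 0+0-0=0; pred: 19+0-5=14
Step 11: prey: 0+0-0=0; pred: 14+0-4=10
Step 12: prey: 0+0-0=0; pred: 10+0-3=7
Max prey = 57 at step 2

Answer: 57 2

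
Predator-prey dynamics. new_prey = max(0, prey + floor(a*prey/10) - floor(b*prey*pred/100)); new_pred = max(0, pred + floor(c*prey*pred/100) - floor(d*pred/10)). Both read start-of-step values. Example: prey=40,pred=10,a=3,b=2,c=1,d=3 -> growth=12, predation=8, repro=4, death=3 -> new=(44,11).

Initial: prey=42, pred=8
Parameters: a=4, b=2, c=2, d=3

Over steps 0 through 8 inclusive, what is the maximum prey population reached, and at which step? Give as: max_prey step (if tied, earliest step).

Answer: 60 2

Derivation:
Step 1: prey: 42+16-6=52; pred: 8+6-2=12
Step 2: prey: 52+20-12=60; pred: 12+12-3=21
Step 3: prey: 60+24-25=59; pred: 21+25-6=40
Step 4: prey: 59+23-47=35; pred: 40+47-12=75
Step 5: prey: 35+14-52=0; pred: 75+52-22=105
Step 6: prey: 0+0-0=0; pred: 105+0-31=74
Step 7: prey: 0+0-0=0; pred: 74+0-22=52
Step 8: prey: 0+0-0=0; pred: 52+0-15=37
Max prey = 60 at step 2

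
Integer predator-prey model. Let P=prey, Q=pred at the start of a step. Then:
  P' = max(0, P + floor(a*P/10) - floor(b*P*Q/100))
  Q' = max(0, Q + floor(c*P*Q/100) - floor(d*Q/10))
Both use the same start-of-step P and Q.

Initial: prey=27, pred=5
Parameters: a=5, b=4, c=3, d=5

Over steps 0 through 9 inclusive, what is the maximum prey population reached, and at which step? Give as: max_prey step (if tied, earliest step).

Step 1: prey: 27+13-5=35; pred: 5+4-2=7
Step 2: prey: 35+17-9=43; pred: 7+7-3=11
Step 3: prey: 43+21-18=46; pred: 11+14-5=20
Step 4: prey: 46+23-36=33; pred: 20+27-10=37
Step 5: prey: 33+16-48=1; pred: 37+36-18=55
Step 6: prey: 1+0-2=0; pred: 55+1-27=29
Step 7: prey: 0+0-0=0; pred: 29+0-14=15
Step 8: prey: 0+0-0=0; pred: 15+0-7=8
Step 9: prey: 0+0-0=0; pred: 8+0-4=4
Max prey = 46 at step 3

Answer: 46 3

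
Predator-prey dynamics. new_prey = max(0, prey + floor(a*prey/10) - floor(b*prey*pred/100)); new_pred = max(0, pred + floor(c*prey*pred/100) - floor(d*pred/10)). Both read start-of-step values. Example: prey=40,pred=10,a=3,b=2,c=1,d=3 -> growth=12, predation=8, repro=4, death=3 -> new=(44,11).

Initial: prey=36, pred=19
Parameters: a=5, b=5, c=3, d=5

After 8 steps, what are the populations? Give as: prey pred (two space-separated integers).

Step 1: prey: 36+18-34=20; pred: 19+20-9=30
Step 2: prey: 20+10-30=0; pred: 30+18-15=33
Step 3: prey: 0+0-0=0; pred: 33+0-16=17
Step 4: prey: 0+0-0=0; pred: 17+0-8=9
Step 5: prey: 0+0-0=0; pred: 9+0-4=5
Step 6: prey: 0+0-0=0; pred: 5+0-2=3
Step 7: prey: 0+0-0=0; pred: 3+0-1=2
Step 8: prey: 0+0-0=0; pred: 2+0-1=1

Answer: 0 1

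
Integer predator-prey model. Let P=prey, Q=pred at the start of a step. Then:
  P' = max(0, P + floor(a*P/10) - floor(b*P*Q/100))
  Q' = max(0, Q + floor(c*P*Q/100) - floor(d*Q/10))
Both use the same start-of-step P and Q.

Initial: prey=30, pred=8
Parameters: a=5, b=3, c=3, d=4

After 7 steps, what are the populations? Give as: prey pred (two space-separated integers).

Answer: 0 25

Derivation:
Step 1: prey: 30+15-7=38; pred: 8+7-3=12
Step 2: prey: 38+19-13=44; pred: 12+13-4=21
Step 3: prey: 44+22-27=39; pred: 21+27-8=40
Step 4: prey: 39+19-46=12; pred: 40+46-16=70
Step 5: prey: 12+6-25=0; pred: 70+25-28=67
Step 6: prey: 0+0-0=0; pred: 67+0-26=41
Step 7: prey: 0+0-0=0; pred: 41+0-16=25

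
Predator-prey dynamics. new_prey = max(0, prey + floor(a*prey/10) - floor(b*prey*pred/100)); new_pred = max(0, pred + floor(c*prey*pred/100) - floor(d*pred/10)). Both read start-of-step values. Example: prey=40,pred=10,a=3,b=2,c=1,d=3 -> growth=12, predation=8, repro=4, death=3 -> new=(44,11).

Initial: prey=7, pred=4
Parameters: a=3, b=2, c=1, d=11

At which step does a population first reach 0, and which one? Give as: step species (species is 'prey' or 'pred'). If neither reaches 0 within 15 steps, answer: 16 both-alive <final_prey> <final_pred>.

Answer: 1 pred

Derivation:
Step 1: prey: 7+2-0=9; pred: 4+0-4=0
First extinction: pred at step 1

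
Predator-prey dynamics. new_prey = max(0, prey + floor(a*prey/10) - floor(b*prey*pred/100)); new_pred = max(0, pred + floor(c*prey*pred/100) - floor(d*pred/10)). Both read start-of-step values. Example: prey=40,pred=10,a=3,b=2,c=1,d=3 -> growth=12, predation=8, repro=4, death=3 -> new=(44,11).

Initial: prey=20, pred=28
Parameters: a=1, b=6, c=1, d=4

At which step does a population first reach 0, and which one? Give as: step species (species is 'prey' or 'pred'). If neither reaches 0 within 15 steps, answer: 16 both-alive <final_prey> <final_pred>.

Step 1: prey: 20+2-33=0; pred: 28+5-11=22
First extinction: prey at step 1

Answer: 1 prey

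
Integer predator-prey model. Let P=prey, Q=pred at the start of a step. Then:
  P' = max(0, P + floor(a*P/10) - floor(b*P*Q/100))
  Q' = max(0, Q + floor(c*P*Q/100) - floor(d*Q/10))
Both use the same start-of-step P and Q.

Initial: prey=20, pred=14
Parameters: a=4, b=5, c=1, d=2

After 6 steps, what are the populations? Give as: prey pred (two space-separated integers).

Answer: 6 7

Derivation:
Step 1: prey: 20+8-14=14; pred: 14+2-2=14
Step 2: prey: 14+5-9=10; pred: 14+1-2=13
Step 3: prey: 10+4-6=8; pred: 13+1-2=12
Step 4: prey: 8+3-4=7; pred: 12+0-2=10
Step 5: prey: 7+2-3=6; pred: 10+0-2=8
Step 6: prey: 6+2-2=6; pred: 8+0-1=7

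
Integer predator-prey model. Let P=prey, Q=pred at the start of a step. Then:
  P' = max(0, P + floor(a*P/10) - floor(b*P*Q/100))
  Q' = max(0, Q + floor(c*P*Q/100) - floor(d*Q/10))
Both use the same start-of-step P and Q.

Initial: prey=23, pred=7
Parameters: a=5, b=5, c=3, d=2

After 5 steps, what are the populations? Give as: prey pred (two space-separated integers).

Answer: 0 32

Derivation:
Step 1: prey: 23+11-8=26; pred: 7+4-1=10
Step 2: prey: 26+13-13=26; pred: 10+7-2=15
Step 3: prey: 26+13-19=20; pred: 15+11-3=23
Step 4: prey: 20+10-23=7; pred: 23+13-4=32
Step 5: prey: 7+3-11=0; pred: 32+6-6=32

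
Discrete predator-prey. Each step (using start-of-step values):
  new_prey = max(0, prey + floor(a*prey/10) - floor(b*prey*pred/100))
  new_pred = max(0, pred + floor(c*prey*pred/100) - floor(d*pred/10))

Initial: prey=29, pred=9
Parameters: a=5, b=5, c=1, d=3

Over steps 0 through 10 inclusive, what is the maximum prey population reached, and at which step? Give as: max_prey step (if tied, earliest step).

Step 1: prey: 29+14-13=30; pred: 9+2-2=9
Step 2: prey: 30+15-13=32; pred: 9+2-2=9
Step 3: prey: 32+16-14=34; pred: 9+2-2=9
Step 4: prey: 34+17-15=36; pred: 9+3-2=10
Step 5: prey: 36+18-18=36; pred: 10+3-3=10
Step 6: prey: 36+18-18=36; pred: 10+3-3=10
Step 7: prey: 36+18-18=36; pred: 10+3-3=10
Step 8: prey: 36+18-18=36; pred: 10+3-3=10
Step 9: prey: 36+18-18=36; pred: 10+3-3=10
Step 10: prey: 36+18-18=36; pred: 10+3-3=10
Max prey = 36 at step 4

Answer: 36 4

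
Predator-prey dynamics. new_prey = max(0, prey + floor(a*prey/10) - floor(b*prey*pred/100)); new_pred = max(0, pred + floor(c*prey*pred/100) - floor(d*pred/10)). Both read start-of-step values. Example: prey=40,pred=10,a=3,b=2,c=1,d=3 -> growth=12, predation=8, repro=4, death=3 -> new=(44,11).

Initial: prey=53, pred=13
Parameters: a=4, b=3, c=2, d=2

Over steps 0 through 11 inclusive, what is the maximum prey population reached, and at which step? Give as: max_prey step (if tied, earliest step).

Step 1: prey: 53+21-20=54; pred: 13+13-2=24
Step 2: prey: 54+21-38=37; pred: 24+25-4=45
Step 3: prey: 37+14-49=2; pred: 45+33-9=69
Step 4: prey: 2+0-4=0; pred: 69+2-13=58
Step 5: prey: 0+0-0=0; pred: 58+0-11=47
Step 6: prey: 0+0-0=0; pred: 47+0-9=38
Step 7: prey: 0+0-0=0; pred: 38+0-7=31
Step 8: prey: 0+0-0=0; pred: 31+0-6=25
Step 9: prey: 0+0-0=0; pred: 25+0-5=20
Step 10: prey: 0+0-0=0; pred: 20+0-4=16
Step 11: prey: 0+0-0=0; pred: 16+0-3=13
Max prey = 54 at step 1

Answer: 54 1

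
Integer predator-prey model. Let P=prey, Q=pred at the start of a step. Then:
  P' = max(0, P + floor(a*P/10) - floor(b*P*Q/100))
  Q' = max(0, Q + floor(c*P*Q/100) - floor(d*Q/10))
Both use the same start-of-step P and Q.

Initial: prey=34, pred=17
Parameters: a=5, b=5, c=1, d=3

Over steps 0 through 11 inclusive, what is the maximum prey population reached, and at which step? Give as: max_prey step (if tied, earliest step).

Step 1: prey: 34+17-28=23; pred: 17+5-5=17
Step 2: prey: 23+11-19=15; pred: 17+3-5=15
Step 3: prey: 15+7-11=11; pred: 15+2-4=13
Step 4: prey: 11+5-7=9; pred: 13+1-3=11
Step 5: prey: 9+4-4=9; pred: 11+0-3=8
Step 6: prey: 9+4-3=10; pred: 8+0-2=6
Step 7: prey: 10+5-3=12; pred: 6+0-1=5
Step 8: prey: 12+6-3=15; pred: 5+0-1=4
Step 9: prey: 15+7-3=19; pred: 4+0-1=3
Step 10: prey: 19+9-2=26; pred: 3+0-0=3
Step 11: prey: 26+13-3=36; pred: 3+0-0=3
Max prey = 36 at step 11

Answer: 36 11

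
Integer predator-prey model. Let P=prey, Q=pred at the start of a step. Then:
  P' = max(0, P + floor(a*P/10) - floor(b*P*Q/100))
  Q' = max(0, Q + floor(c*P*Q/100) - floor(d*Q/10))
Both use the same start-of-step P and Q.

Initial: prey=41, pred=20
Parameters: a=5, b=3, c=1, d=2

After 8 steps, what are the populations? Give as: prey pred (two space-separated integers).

Answer: 4 16

Derivation:
Step 1: prey: 41+20-24=37; pred: 20+8-4=24
Step 2: prey: 37+18-26=29; pred: 24+8-4=28
Step 3: prey: 29+14-24=19; pred: 28+8-5=31
Step 4: prey: 19+9-17=11; pred: 31+5-6=30
Step 5: prey: 11+5-9=7; pred: 30+3-6=27
Step 6: prey: 7+3-5=5; pred: 27+1-5=23
Step 7: prey: 5+2-3=4; pred: 23+1-4=20
Step 8: prey: 4+2-2=4; pred: 20+0-4=16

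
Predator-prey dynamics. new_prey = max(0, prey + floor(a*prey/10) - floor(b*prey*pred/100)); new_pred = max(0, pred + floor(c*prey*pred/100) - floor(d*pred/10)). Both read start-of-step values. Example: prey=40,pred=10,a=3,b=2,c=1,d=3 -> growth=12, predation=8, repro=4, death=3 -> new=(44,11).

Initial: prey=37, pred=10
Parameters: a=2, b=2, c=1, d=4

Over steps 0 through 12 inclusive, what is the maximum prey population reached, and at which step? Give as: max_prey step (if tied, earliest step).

Answer: 39 3

Derivation:
Step 1: prey: 37+7-7=37; pred: 10+3-4=9
Step 2: prey: 37+7-6=38; pred: 9+3-3=9
Step 3: prey: 38+7-6=39; pred: 9+3-3=9
Step 4: prey: 39+7-7=39; pred: 9+3-3=9
Step 5: prey: 39+7-7=39; pred: 9+3-3=9
Step 6: prey: 39+7-7=39; pred: 9+3-3=9
Step 7: prey: 39+7-7=39; pred: 9+3-3=9
Step 8: prey: 39+7-7=39; pred: 9+3-3=9
Step 9: prey: 39+7-7=39; pred: 9+3-3=9
Step 10: prey: 39+7-7=39; pred: 9+3-3=9
Step 11: prey: 39+7-7=39; pred: 9+3-3=9
Step 12: prey: 39+7-7=39; pred: 9+3-3=9
Max prey = 39 at step 3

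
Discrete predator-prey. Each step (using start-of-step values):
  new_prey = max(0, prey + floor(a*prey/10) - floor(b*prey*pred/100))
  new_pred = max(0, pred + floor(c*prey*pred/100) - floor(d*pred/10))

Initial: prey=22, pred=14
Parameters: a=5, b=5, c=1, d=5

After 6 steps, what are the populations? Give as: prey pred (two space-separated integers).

Step 1: prey: 22+11-15=18; pred: 14+3-7=10
Step 2: prey: 18+9-9=18; pred: 10+1-5=6
Step 3: prey: 18+9-5=22; pred: 6+1-3=4
Step 4: prey: 22+11-4=29; pred: 4+0-2=2
Step 5: prey: 29+14-2=41; pred: 2+0-1=1
Step 6: prey: 41+20-2=59; pred: 1+0-0=1

Answer: 59 1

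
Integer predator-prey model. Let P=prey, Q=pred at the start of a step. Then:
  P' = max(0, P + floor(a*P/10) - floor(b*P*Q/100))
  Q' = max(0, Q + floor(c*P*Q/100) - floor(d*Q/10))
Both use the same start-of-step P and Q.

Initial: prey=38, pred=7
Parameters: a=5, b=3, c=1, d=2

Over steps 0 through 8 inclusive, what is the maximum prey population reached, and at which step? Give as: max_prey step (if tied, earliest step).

Step 1: prey: 38+19-7=50; pred: 7+2-1=8
Step 2: prey: 50+25-12=63; pred: 8+4-1=11
Step 3: prey: 63+31-20=74; pred: 11+6-2=15
Step 4: prey: 74+37-33=78; pred: 15+11-3=23
Step 5: prey: 78+39-53=64; pred: 23+17-4=36
Step 6: prey: 64+32-69=27; pred: 36+23-7=52
Step 7: prey: 27+13-42=0; pred: 52+14-10=56
Step 8: prey: 0+0-0=0; pred: 56+0-11=45
Max prey = 78 at step 4

Answer: 78 4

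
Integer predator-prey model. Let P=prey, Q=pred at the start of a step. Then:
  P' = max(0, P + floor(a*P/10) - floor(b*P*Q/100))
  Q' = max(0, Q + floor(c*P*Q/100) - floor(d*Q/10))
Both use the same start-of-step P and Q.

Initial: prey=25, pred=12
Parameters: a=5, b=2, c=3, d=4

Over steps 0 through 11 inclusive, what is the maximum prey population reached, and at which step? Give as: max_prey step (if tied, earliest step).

Step 1: prey: 25+12-6=31; pred: 12+9-4=17
Step 2: prey: 31+15-10=36; pred: 17+15-6=26
Step 3: prey: 36+18-18=36; pred: 26+28-10=44
Step 4: prey: 36+18-31=23; pred: 44+47-17=74
Step 5: prey: 23+11-34=0; pred: 74+51-29=96
Step 6: prey: 0+0-0=0; pred: 96+0-38=58
Step 7: prey: 0+0-0=0; pred: 58+0-23=35
Step 8: prey: 0+0-0=0; pred: 35+0-14=21
Step 9: prey: 0+0-0=0; pred: 21+0-8=13
Step 10: prey: 0+0-0=0; pred: 13+0-5=8
Step 11: prey: 0+0-0=0; pred: 8+0-3=5
Max prey = 36 at step 2

Answer: 36 2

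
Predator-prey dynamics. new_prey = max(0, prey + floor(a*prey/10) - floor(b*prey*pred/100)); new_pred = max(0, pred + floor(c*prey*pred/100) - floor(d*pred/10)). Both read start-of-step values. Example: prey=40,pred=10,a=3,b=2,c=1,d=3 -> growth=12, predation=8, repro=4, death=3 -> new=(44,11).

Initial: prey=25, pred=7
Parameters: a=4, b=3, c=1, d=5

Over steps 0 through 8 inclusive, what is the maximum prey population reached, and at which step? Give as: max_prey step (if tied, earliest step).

Step 1: prey: 25+10-5=30; pred: 7+1-3=5
Step 2: prey: 30+12-4=38; pred: 5+1-2=4
Step 3: prey: 38+15-4=49; pred: 4+1-2=3
Step 4: prey: 49+19-4=64; pred: 3+1-1=3
Step 5: prey: 64+25-5=84; pred: 3+1-1=3
Step 6: prey: 84+33-7=110; pred: 3+2-1=4
Step 7: prey: 110+44-13=141; pred: 4+4-2=6
Step 8: prey: 141+56-25=172; pred: 6+8-3=11
Max prey = 172 at step 8

Answer: 172 8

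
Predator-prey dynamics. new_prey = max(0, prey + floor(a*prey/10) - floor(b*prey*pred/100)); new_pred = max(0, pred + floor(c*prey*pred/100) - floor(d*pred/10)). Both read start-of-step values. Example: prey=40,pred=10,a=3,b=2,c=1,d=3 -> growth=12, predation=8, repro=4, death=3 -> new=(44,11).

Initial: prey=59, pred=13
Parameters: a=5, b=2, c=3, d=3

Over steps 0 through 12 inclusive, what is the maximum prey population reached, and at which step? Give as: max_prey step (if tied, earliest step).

Answer: 73 1

Derivation:
Step 1: prey: 59+29-15=73; pred: 13+23-3=33
Step 2: prey: 73+36-48=61; pred: 33+72-9=96
Step 3: prey: 61+30-117=0; pred: 96+175-28=243
Step 4: prey: 0+0-0=0; pred: 243+0-72=171
Step 5: prey: 0+0-0=0; pred: 171+0-51=120
Step 6: prey: 0+0-0=0; pred: 120+0-36=84
Step 7: prey: 0+0-0=0; pred: 84+0-25=59
Step 8: prey: 0+0-0=0; pred: 59+0-17=42
Step 9: prey: 0+0-0=0; pred: 42+0-12=30
Step 10: prey: 0+0-0=0; pred: 30+0-9=21
Step 11: prey: 0+0-0=0; pred: 21+0-6=15
Step 12: prey: 0+0-0=0; pred: 15+0-4=11
Max prey = 73 at step 1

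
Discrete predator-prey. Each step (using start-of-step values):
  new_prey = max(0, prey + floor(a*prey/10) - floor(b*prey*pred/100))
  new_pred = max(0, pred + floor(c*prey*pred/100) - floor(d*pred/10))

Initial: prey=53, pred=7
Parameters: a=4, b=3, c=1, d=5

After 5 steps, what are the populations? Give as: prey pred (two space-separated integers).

Answer: 96 19

Derivation:
Step 1: prey: 53+21-11=63; pred: 7+3-3=7
Step 2: prey: 63+25-13=75; pred: 7+4-3=8
Step 3: prey: 75+30-18=87; pred: 8+6-4=10
Step 4: prey: 87+34-26=95; pred: 10+8-5=13
Step 5: prey: 95+38-37=96; pred: 13+12-6=19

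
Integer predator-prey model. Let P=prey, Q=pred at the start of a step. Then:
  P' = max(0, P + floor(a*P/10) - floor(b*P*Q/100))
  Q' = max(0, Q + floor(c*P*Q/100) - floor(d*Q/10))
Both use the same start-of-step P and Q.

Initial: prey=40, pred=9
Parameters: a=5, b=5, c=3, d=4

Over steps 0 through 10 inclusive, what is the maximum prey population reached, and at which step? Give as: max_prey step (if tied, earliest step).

Step 1: prey: 40+20-18=42; pred: 9+10-3=16
Step 2: prey: 42+21-33=30; pred: 16+20-6=30
Step 3: prey: 30+15-45=0; pred: 30+27-12=45
Step 4: prey: 0+0-0=0; pred: 45+0-18=27
Step 5: prey: 0+0-0=0; pred: 27+0-10=17
Step 6: prey: 0+0-0=0; pred: 17+0-6=11
Step 7: prey: 0+0-0=0; pred: 11+0-4=7
Step 8: prey: 0+0-0=0; pred: 7+0-2=5
Step 9: prey: 0+0-0=0; pred: 5+0-2=3
Step 10: prey: 0+0-0=0; pred: 3+0-1=2
Max prey = 42 at step 1

Answer: 42 1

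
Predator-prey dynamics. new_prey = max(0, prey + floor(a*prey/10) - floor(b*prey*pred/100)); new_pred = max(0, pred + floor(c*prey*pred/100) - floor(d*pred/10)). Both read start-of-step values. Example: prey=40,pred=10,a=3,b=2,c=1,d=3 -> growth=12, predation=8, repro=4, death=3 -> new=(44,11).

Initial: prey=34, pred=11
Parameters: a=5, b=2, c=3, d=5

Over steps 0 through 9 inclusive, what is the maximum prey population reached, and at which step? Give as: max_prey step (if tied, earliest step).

Answer: 52 2

Derivation:
Step 1: prey: 34+17-7=44; pred: 11+11-5=17
Step 2: prey: 44+22-14=52; pred: 17+22-8=31
Step 3: prey: 52+26-32=46; pred: 31+48-15=64
Step 4: prey: 46+23-58=11; pred: 64+88-32=120
Step 5: prey: 11+5-26=0; pred: 120+39-60=99
Step 6: prey: 0+0-0=0; pred: 99+0-49=50
Step 7: prey: 0+0-0=0; pred: 50+0-25=25
Step 8: prey: 0+0-0=0; pred: 25+0-12=13
Step 9: prey: 0+0-0=0; pred: 13+0-6=7
Max prey = 52 at step 2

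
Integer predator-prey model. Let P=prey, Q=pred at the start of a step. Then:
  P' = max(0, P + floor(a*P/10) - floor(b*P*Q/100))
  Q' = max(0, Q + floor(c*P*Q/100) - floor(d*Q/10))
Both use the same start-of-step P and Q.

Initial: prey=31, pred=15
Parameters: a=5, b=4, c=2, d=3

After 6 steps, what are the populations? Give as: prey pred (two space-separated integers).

Step 1: prey: 31+15-18=28; pred: 15+9-4=20
Step 2: prey: 28+14-22=20; pred: 20+11-6=25
Step 3: prey: 20+10-20=10; pred: 25+10-7=28
Step 4: prey: 10+5-11=4; pred: 28+5-8=25
Step 5: prey: 4+2-4=2; pred: 25+2-7=20
Step 6: prey: 2+1-1=2; pred: 20+0-6=14

Answer: 2 14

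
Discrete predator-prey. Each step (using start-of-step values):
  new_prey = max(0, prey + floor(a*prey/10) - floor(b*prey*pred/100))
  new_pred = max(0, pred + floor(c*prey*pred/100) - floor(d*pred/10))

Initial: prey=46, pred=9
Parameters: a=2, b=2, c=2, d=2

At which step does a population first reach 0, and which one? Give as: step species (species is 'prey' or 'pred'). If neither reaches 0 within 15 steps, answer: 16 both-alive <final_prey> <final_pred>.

Step 1: prey: 46+9-8=47; pred: 9+8-1=16
Step 2: prey: 47+9-15=41; pred: 16+15-3=28
Step 3: prey: 41+8-22=27; pred: 28+22-5=45
Step 4: prey: 27+5-24=8; pred: 45+24-9=60
Step 5: prey: 8+1-9=0; pred: 60+9-12=57
First extinction: prey at step 5

Answer: 5 prey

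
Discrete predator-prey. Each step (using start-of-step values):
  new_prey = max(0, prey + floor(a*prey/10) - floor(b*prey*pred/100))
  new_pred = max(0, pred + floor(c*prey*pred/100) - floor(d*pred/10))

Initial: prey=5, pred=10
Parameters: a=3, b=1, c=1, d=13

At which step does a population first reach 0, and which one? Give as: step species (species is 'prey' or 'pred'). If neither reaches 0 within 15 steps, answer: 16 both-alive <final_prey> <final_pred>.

Answer: 1 pred

Derivation:
Step 1: prey: 5+1-0=6; pred: 10+0-13=0
First extinction: pred at step 1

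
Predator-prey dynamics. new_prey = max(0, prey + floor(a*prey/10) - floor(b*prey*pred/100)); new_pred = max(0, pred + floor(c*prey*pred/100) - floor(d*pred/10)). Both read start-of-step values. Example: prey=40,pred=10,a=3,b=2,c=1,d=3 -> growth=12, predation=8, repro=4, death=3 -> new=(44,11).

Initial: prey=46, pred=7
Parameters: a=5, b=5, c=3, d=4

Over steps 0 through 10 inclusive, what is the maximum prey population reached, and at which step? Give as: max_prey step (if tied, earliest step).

Answer: 53 1

Derivation:
Step 1: prey: 46+23-16=53; pred: 7+9-2=14
Step 2: prey: 53+26-37=42; pred: 14+22-5=31
Step 3: prey: 42+21-65=0; pred: 31+39-12=58
Step 4: prey: 0+0-0=0; pred: 58+0-23=35
Step 5: prey: 0+0-0=0; pred: 35+0-14=21
Step 6: prey: 0+0-0=0; pred: 21+0-8=13
Step 7: prey: 0+0-0=0; pred: 13+0-5=8
Step 8: prey: 0+0-0=0; pred: 8+0-3=5
Step 9: prey: 0+0-0=0; pred: 5+0-2=3
Step 10: prey: 0+0-0=0; pred: 3+0-1=2
Max prey = 53 at step 1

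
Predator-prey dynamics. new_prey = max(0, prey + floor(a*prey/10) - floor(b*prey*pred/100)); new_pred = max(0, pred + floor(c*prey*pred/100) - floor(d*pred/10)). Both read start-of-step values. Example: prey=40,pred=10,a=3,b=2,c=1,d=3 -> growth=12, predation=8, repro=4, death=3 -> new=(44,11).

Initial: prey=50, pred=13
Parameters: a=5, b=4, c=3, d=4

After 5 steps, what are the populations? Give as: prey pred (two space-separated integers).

Step 1: prey: 50+25-26=49; pred: 13+19-5=27
Step 2: prey: 49+24-52=21; pred: 27+39-10=56
Step 3: prey: 21+10-47=0; pred: 56+35-22=69
Step 4: prey: 0+0-0=0; pred: 69+0-27=42
Step 5: prey: 0+0-0=0; pred: 42+0-16=26

Answer: 0 26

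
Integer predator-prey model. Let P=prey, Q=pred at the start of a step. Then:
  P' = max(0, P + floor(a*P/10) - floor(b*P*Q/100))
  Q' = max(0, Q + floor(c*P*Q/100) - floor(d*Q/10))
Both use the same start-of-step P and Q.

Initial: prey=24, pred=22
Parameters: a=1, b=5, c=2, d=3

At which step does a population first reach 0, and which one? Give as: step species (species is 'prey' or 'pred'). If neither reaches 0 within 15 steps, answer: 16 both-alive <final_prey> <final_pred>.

Answer: 1 prey

Derivation:
Step 1: prey: 24+2-26=0; pred: 22+10-6=26
First extinction: prey at step 1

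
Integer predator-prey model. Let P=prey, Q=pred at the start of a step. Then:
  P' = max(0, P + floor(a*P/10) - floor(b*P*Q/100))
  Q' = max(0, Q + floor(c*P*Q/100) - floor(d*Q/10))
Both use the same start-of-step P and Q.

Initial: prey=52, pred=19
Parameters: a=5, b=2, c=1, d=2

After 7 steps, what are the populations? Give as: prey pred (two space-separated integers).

Answer: 0 46

Derivation:
Step 1: prey: 52+26-19=59; pred: 19+9-3=25
Step 2: prey: 59+29-29=59; pred: 25+14-5=34
Step 3: prey: 59+29-40=48; pred: 34+20-6=48
Step 4: prey: 48+24-46=26; pred: 48+23-9=62
Step 5: prey: 26+13-32=7; pred: 62+16-12=66
Step 6: prey: 7+3-9=1; pred: 66+4-13=57
Step 7: prey: 1+0-1=0; pred: 57+0-11=46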